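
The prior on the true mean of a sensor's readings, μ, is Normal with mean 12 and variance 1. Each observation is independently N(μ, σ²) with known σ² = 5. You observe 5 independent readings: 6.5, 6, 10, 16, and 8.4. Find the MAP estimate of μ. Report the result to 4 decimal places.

n = 5; x̄ = (6.5 + 6 + 10 + 16 + 8.4)/5 = 46.9/5 = 9.38.
For a Normal prior and Normal likelihood with known variance, the posterior is Normal; its mode equals its mean, the precision-weighted average.
Prior precision 1/σ₀² = 1/1 = 1; data precision n/σ² = 5/5 = 1.
μ̂ = (1·12 + 1·9.38) / (1 + 1) = 21.38/2 = 10.6900.

μ̂_MAP = 10.6900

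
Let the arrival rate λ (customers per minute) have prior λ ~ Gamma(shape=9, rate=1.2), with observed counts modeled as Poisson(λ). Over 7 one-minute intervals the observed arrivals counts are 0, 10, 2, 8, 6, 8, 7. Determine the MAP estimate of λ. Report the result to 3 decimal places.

λ̂_MAP = 5.976

Σxᵢ = 0+10+2+8+6+8+7 = 41, with n = 7.
Posterior ∝ λ^8e^(−1.2λ) · λ^41e^(−7λ) = λ^49e^(−8.2λ), i.e. Gamma(shape=50, rate=8.2).
The mode of a Gamma(a, b) with a ≥ 1 (shape–rate) is (a−1)/b = 49/8.2 ≈ 5.976.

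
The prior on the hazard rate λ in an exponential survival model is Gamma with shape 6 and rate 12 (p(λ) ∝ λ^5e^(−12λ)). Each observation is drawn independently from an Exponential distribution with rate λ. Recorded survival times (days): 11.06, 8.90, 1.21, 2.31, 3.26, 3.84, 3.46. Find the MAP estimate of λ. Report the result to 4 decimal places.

λ̂_MAP = 0.2606

The Exponential(rate=λ) likelihood is ∝ λ^n e^(−λΣtᵢ). Here n = 7 and Σtᵢ = 11.06 + 8.90 + 1.21 + 2.31 + 3.26 + 3.84 + 3.46 = 34.04.
Posterior ∝ λ^5e^(−12λ) · λ^7e^(−34.04λ) = λ^12e^(−46.04λ), i.e. Gamma(13, 46.04).
Mode = (a−1)/b = 12/46.04 ≈ 0.2606.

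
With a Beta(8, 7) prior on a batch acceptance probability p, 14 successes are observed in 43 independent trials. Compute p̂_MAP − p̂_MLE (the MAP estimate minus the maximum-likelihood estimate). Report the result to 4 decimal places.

MAP − MLE = 0.0494

Posterior is Beta(22, 36); MAP = (22−1)/(58−2) = 21/56 ≈ 0.37500.
MLE ignores the prior: p̂_MLE = k/n = 14/43 ≈ 0.32558.
Difference = 21/56 − 14/43 = 17/344 ≈ 0.0494.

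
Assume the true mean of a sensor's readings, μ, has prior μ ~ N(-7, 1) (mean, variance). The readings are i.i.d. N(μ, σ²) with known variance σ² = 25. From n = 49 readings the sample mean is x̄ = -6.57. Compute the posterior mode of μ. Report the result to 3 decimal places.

n = 49, x̄ = -6.57.
For a Normal prior and Normal likelihood with known variance, the posterior is Normal; its mode equals its mean, the precision-weighted average.
Prior precision 1/σ₀² = 1/1 = 1; data precision n/σ² = 49/25 = 1.96.
μ̂ = (1·(-7) + 1.96·(-6.57)) / (1 + 1.96) = (-19.8772)/2.96 = -49693/7400 ≈ -6.715.

μ̂_MAP = -6.715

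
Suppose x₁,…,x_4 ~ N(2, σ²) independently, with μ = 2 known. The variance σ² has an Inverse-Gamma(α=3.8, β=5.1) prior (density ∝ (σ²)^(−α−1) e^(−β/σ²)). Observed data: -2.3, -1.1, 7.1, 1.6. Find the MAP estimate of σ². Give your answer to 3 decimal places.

σ̂²_MAP = 4.740

Sum of squared deviations about the known mean: SS = (-2.3−2)² + (-1.1−2)² + (7.1−2)² + (1.6−2)² = 54.27.
The Normal likelihood contributes (σ²)^(−n/2) exp(−SS/(2σ²)), so the posterior is Inverse-Gamma(α + n/2, β + SS/2) = Inverse-Gamma(5.8, 32.235).
The mode of Inverse-Gamma(a, b) is b/(a+1) = 32.235/6.8 ≈ 4.740.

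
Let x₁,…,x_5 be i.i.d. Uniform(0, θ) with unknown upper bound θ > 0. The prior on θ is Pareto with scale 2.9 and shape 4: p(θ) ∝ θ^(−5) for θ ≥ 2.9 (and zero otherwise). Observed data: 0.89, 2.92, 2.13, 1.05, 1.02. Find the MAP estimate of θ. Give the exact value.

The Uniform(0, θ) likelihood is θ^(−n) for θ ≥ max(xᵢ), zero otherwise. Here max(xᵢ) = 2.92.
Posterior ∝ θ^(−5) · θ^(−5) = θ^(−10) on θ ≥ max(2.9, 2.92) = 2.92.
This density is strictly decreasing in θ, so the posterior mode lies at the lower boundary of the support.

θ̂_MAP = 2.92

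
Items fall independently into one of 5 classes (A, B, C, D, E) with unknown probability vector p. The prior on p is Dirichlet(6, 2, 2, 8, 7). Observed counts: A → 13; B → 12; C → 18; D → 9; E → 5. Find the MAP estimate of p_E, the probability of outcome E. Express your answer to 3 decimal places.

MAP estimate of p_E = 0.143

The posterior is Dirichlet(αᵢ + nᵢ) = Dirichlet(19, 14, 20, 17, 12).
For a Dirichlet(a₁,…,a_K) with all aᵢ > 1, the mode has j-th component (aⱼ − 1)/(Σaᵢ − K).
Here Σaᵢ = 82 and K = 5, so p_E = (12 − 1)/(82 − 5) = 11/77 ≈ 0.143.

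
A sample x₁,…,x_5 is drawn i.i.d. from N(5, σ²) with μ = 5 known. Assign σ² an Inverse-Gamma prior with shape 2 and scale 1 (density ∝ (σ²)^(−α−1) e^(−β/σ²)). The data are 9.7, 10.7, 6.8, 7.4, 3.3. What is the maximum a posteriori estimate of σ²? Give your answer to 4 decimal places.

Sum of squared deviations about the known mean: SS = (9.7−5)² + (10.7−5)² + (6.8−5)² + (7.4−5)² + (3.3−5)² = 66.47.
The Normal likelihood contributes (σ²)^(−n/2) exp(−SS/(2σ²)), so the posterior is Inverse-Gamma(α + n/2, β + SS/2) = Inverse-Gamma(4.5, 34.235).
The mode of Inverse-Gamma(a, b) is b/(a+1) = 34.235/5.5 ≈ 6.2245.

σ̂²_MAP = 6.2245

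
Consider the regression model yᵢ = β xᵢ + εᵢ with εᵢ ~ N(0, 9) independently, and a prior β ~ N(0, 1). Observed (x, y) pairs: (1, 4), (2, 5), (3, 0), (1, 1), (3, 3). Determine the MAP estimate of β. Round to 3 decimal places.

log p(β | y) = −Σ(yᵢ − βxᵢ)²/(2·9) − β²/(2·1) + const.
Setting the derivative to zero: Σxᵢ(yᵢ − βxᵢ)/9 − β/1 = 0, so β = Σxᵢyᵢ / (Σxᵢ² + σ²/τ²).
Σxᵢyᵢ = 1·4 + 2·5 + 3·0 + 1·1 + 3·3 = 24; Σxᵢ² = 24; σ²/τ² = 9.
β̂_MAP = 24 / (24 + 9) = 24/33 ≈ 0.727.

β̂_MAP = 0.727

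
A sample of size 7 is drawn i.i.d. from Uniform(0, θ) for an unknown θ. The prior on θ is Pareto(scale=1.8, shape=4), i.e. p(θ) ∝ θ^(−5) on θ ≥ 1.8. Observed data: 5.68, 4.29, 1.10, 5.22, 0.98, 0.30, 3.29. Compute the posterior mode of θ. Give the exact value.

θ̂_MAP = 5.68

The Uniform(0, θ) likelihood is θ^(−n) for θ ≥ max(xᵢ), zero otherwise. Here max(xᵢ) = 5.68.
Posterior ∝ θ^(−5) · θ^(−7) = θ^(−12) on θ ≥ max(1.8, 5.68) = 5.68.
This density is strictly decreasing in θ, so the posterior mode lies at the lower boundary of the support.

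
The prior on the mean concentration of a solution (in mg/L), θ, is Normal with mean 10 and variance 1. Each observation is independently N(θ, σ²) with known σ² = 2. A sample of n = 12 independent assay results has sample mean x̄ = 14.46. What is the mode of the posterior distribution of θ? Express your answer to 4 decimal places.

θ̂_MAP = 13.8229

n = 12, x̄ = 14.46.
For a Normal prior and Normal likelihood with known variance, the posterior is Normal; its mode equals its mean, the precision-weighted average.
Prior precision 1/σ₀² = 1/1 = 1; data precision n/σ² = 12/2 = 6.
θ̂ = (1·10 + 6·14.46) / (1 + 6) = 96.76/7 = 2419/175 ≈ 13.8229.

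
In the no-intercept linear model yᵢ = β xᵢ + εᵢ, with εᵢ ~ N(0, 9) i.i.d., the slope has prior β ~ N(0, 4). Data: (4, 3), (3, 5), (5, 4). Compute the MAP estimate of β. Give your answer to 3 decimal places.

log p(β | y) = −Σ(yᵢ − βxᵢ)²/(2·9) − β²/(2·4) + const.
Setting the derivative to zero: Σxᵢ(yᵢ − βxᵢ)/9 − β/4 = 0, so β = Σxᵢyᵢ / (Σxᵢ² + σ²/τ²).
Σxᵢyᵢ = 4·3 + 3·5 + 5·4 = 47; Σxᵢ² = 50; σ²/τ² = 2.25.
β̂_MAP = 47 / (50 + 2.25) = 47/52.25 ≈ 0.900.

β̂_MAP = 0.900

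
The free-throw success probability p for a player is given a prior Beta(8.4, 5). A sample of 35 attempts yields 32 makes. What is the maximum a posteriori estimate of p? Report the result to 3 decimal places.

Prior: Beta(8.4, 5).
Data: 32 successes in 35 trials. The binomial likelihood contributes p^32(1−p)^3, so the posterior is Beta(8.4+32, 5+3) = Beta(40.4, 8).
For Beta(a, b) with a, b > 1 the mode is (a−1)/(a+b−2) = 39.4/46.4 ≈ 0.849.

p̂_MAP = 0.849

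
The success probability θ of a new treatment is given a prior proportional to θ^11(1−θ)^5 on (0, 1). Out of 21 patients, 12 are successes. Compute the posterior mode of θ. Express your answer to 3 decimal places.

The prior density ∝ θ^11(1−θ)^5 is the kernel of Beta(12, 6).
Data: 12 successes in 21 trials. The binomial likelihood contributes θ^12(1−θ)^9, so the posterior is Beta(12+12, 6+9) = Beta(24, 15).
For Beta(a, b) with a, b > 1 the mode is (a−1)/(a+b−2) = 23/37 ≈ 0.622.

θ̂_MAP = 0.622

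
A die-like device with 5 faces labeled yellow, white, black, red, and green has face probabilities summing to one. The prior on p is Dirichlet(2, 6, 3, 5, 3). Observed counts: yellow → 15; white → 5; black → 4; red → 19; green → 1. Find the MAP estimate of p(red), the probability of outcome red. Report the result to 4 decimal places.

The posterior is Dirichlet(αᵢ + nᵢ) = Dirichlet(17, 11, 7, 24, 4).
For a Dirichlet(a₁,…,a_K) with all aᵢ > 1, the mode has j-th component (aⱼ − 1)/(Σaᵢ − K).
Here Σaᵢ = 63 and K = 5, so p(red) = (24 − 1)/(63 − 5) = 23/58 ≈ 0.3966.

MAP estimate of p(red) = 0.3966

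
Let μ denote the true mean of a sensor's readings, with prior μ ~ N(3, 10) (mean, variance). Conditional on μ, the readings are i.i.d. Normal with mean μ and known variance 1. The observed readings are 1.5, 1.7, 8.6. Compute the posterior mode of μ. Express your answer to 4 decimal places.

μ̂_MAP = 3.9032

n = 3; x̄ = (1.5 + 1.7 + 8.6)/3 = 11.8/3 = 59/15 ≈ 3.9333.
For a Normal prior and Normal likelihood with known variance, the posterior is Normal; its mode equals its mean, the precision-weighted average.
Prior precision 1/σ₀² = 1/10 = 0.1; data precision n/σ² = 3/1 = 3.
μ̂ = (0.1·3 + 3·(59/15)) / (0.1 + 3) = 12.1/3.1 = 121/31 ≈ 3.9032.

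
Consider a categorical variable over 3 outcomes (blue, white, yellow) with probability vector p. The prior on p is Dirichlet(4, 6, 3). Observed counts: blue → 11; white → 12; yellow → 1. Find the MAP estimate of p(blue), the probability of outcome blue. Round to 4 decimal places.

MAP estimate of p(blue) = 0.4118

The posterior is Dirichlet(αᵢ + nᵢ) = Dirichlet(15, 18, 4).
For a Dirichlet(a₁,…,a_K) with all aᵢ > 1, the mode has j-th component (aⱼ − 1)/(Σaᵢ − K).
Here Σaᵢ = 37 and K = 3, so p(blue) = (15 − 1)/(37 − 3) = 14/34 ≈ 0.4118.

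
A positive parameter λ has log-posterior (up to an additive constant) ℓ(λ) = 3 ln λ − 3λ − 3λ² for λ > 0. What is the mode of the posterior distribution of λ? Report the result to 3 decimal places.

ℓ'(λ) = 3/λ − 3 − 6λ. Setting this to zero and multiplying by λ: 6λ² + 3λ − 3 = 0.
λ = (−3 + √(3² + 4·6·3)) / (2·6) = (−3 + √81) / 12 = (−3 + 9)/12 = 1/2.
ℓ''(λ) = −3/λ² − 6 < 0, confirming a maximum.

λ̂_MAP = 0.500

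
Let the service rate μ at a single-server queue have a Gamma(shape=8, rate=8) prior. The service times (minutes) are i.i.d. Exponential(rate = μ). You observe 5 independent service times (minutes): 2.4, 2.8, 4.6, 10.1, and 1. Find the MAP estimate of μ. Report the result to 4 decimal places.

The Exponential(rate=μ) likelihood is ∝ μ^n e^(−μΣtᵢ). Here n = 5 and Σtᵢ = 2.4 + 2.8 + 4.6 + 10.1 + 1 = 20.9.
Posterior ∝ μ^7e^(−8μ) · μ^5e^(−20.9μ) = μ^12e^(−28.9μ), i.e. Gamma(13, 28.9).
Mode = (a−1)/b = 12/28.9 ≈ 0.4152.

μ̂_MAP = 0.4152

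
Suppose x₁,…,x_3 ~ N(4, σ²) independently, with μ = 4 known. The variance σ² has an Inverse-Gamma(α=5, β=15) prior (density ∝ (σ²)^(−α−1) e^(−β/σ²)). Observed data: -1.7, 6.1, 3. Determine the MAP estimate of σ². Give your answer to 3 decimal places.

Sum of squared deviations about the known mean: SS = (-1.7−4)² + (6.1−4)² + (3−4)² = 37.9.
The Normal likelihood contributes (σ²)^(−n/2) exp(−SS/(2σ²)), so the posterior is Inverse-Gamma(α + n/2, β + SS/2) = Inverse-Gamma(6.5, 33.95).
The mode of Inverse-Gamma(a, b) is b/(a+1) = 33.95/7.5 ≈ 4.527.

σ̂²_MAP = 4.527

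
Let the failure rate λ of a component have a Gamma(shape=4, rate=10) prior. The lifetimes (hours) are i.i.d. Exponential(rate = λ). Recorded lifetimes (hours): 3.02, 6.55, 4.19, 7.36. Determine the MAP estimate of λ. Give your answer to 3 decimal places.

λ̂_MAP = 0.225

The Exponential(rate=λ) likelihood is ∝ λ^n e^(−λΣtᵢ). Here n = 4 and Σtᵢ = 3.02 + 6.55 + 4.19 + 7.36 = 21.12.
Posterior ∝ λ^3e^(−10λ) · λ^4e^(−21.12λ) = λ^7e^(−31.12λ), i.e. Gamma(8, 31.12).
Mode = (a−1)/b = 7/31.12 ≈ 0.225.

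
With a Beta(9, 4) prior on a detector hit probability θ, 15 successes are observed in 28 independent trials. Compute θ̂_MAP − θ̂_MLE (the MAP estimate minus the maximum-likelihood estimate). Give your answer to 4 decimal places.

MAP − MLE = 0.0540

Posterior is Beta(24, 17); MAP = (24−1)/(41−2) = 23/39 ≈ 0.58974.
MLE ignores the prior: θ̂_MLE = k/n = 15/28 ≈ 0.53571.
Difference = 23/39 − 15/28 = 59/1092 ≈ 0.0540.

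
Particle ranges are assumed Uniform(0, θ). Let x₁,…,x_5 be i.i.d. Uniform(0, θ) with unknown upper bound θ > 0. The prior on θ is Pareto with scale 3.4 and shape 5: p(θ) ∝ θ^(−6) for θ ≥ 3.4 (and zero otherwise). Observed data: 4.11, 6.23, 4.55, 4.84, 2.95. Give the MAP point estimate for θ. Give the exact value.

The Uniform(0, θ) likelihood is θ^(−n) for θ ≥ max(xᵢ), zero otherwise. Here max(xᵢ) = 6.23.
Posterior ∝ θ^(−6) · θ^(−5) = θ^(−11) on θ ≥ max(3.4, 6.23) = 6.23.
This density is strictly decreasing in θ, so the posterior mode lies at the lower boundary of the support.

θ̂_MAP = 6.23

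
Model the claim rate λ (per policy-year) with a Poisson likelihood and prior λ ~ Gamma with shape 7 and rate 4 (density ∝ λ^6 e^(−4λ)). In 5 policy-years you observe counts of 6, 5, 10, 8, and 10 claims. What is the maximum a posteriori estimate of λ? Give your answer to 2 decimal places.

λ̂_MAP = 5.00

Σxᵢ = 6+5+10+8+10 = 39, with n = 5.
Posterior ∝ λ^6e^(−4λ) · λ^39e^(−5λ) = λ^45e^(−9λ), i.e. Gamma(shape=46, rate=9).
The mode of a Gamma(a, b) with a ≥ 1 (shape–rate) is (a−1)/b = 45/9 ≈ 5.00.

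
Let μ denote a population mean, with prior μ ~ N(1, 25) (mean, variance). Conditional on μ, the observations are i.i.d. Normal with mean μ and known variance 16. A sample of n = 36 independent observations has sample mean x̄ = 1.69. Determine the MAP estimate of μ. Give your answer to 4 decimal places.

μ̂_MAP = 1.6779

n = 36, x̄ = 1.69.
For a Normal prior and Normal likelihood with known variance, the posterior is Normal; its mode equals its mean, the precision-weighted average.
Prior precision 1/σ₀² = 1/25 = 0.04; data precision n/σ² = 36/16 = 2.25.
μ̂ = (0.04·1 + 2.25·1.69) / (0.04 + 2.25) = 3.8425/2.29 = 1537/916 ≈ 1.6779.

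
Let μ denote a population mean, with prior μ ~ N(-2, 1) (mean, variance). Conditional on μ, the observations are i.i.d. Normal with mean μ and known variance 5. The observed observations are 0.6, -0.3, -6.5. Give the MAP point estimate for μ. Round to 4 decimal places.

n = 3; x̄ = (0.6 + (-0.3) + (-6.5))/3 = -6.2/3 = -31/15 ≈ -2.0667.
For a Normal prior and Normal likelihood with known variance, the posterior is Normal; its mode equals its mean, the precision-weighted average.
Prior precision 1/σ₀² = 1/1 = 1; data precision n/σ² = 3/5 = 0.6.
μ̂ = (1·(-2) + 0.6·(-31/15)) / (1 + 0.6) = (-3.24)/1.6 = -2.0250.

μ̂_MAP = -2.0250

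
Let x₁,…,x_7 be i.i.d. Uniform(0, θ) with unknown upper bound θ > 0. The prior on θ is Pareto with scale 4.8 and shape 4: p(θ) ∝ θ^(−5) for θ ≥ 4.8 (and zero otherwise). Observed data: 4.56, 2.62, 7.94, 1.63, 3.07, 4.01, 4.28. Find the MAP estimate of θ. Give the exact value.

θ̂_MAP = 7.94

The Uniform(0, θ) likelihood is θ^(−n) for θ ≥ max(xᵢ), zero otherwise. Here max(xᵢ) = 7.94.
Posterior ∝ θ^(−5) · θ^(−7) = θ^(−12) on θ ≥ max(4.8, 7.94) = 7.94.
This density is strictly decreasing in θ, so the posterior mode lies at the lower boundary of the support.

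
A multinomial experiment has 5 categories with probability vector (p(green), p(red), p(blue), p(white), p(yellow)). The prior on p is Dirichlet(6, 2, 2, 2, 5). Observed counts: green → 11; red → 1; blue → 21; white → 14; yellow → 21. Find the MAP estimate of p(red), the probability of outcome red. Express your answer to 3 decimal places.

MAP estimate of p(red) = 0.025

The posterior is Dirichlet(αᵢ + nᵢ) = Dirichlet(17, 3, 23, 16, 26).
For a Dirichlet(a₁,…,a_K) with all aᵢ > 1, the mode has j-th component (aⱼ − 1)/(Σaᵢ − K).
Here Σaᵢ = 85 and K = 5, so p(red) = (3 − 1)/(85 − 5) = 2/80 ≈ 0.025.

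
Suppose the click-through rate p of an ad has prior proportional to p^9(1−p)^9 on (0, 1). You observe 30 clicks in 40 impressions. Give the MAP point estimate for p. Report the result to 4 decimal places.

p̂_MAP = 0.6724

The prior density ∝ p^9(1−p)^9 is the kernel of Beta(10, 10).
Data: 30 successes in 40 trials. The binomial likelihood contributes p^30(1−p)^10, so the posterior is Beta(10+30, 10+10) = Beta(40, 20).
For Beta(a, b) with a, b > 1 the mode is (a−1)/(a+b−2) = 39/58 ≈ 0.6724.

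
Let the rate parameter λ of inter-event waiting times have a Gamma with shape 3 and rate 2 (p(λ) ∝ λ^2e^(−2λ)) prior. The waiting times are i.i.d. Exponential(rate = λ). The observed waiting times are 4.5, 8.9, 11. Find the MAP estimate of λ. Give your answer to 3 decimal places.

λ̂_MAP = 0.189

The Exponential(rate=λ) likelihood is ∝ λ^n e^(−λΣtᵢ). Here n = 3 and Σtᵢ = 4.5 + 8.9 + 11 = 24.4.
Posterior ∝ λ^2e^(−2λ) · λ^3e^(−24.4λ) = λ^5e^(−26.4λ), i.e. Gamma(6, 26.4).
Mode = (a−1)/b = 5/26.4 ≈ 0.189.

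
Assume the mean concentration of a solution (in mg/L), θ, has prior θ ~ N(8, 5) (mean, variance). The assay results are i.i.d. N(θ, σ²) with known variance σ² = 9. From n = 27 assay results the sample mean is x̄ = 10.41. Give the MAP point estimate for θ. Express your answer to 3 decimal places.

n = 27, x̄ = 10.41.
For a Normal prior and Normal likelihood with known variance, the posterior is Normal; its mode equals its mean, the precision-weighted average.
Prior precision 1/σ₀² = 1/5 = 0.2; data precision n/σ² = 27/9 = 3.
θ̂ = (0.2·8 + 3·10.41) / (0.2 + 3) = 32.83/3.2 = 10.259375 ≈ 10.259.

θ̂_MAP = 10.259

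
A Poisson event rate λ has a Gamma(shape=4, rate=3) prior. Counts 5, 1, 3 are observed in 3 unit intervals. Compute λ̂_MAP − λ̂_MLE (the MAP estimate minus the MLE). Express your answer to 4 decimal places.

Σxᵢ = 9. Posterior is Gamma(13, 6); MAP = (13−1)/6 = 12/6 ≈ 2.00000.
MLE = x̄ = 9/3 ≈ 3.00000.
Difference = 12/6 − 9/3 = -1 ≈ -1.0000.

MAP − MLE = -1.0000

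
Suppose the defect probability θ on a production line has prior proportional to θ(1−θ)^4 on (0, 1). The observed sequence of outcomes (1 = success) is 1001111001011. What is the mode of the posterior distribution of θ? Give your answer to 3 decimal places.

The prior density ∝ θ(1−θ)^4 is the kernel of Beta(2, 5).
Data: 8 successes in 13 trials (from the sequence). The binomial likelihood contributes θ^8(1−θ)^5, so the posterior is Beta(2+8, 5+5) = Beta(10, 10).
For Beta(a, b) with a, b > 1 the mode is (a−1)/(a+b−2) = 9/18 ≈ 0.500.

θ̂_MAP = 0.500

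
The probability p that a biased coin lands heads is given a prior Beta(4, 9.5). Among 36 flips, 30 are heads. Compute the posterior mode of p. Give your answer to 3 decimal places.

p̂_MAP = 0.695

Prior: Beta(4, 9.5).
Data: 30 successes in 36 trials. The binomial likelihood contributes p^30(1−p)^6, so the posterior is Beta(4+30, 9.5+6) = Beta(34, 15.5).
For Beta(a, b) with a, b > 1 the mode is (a−1)/(a+b−2) = 33/47.5 ≈ 0.695.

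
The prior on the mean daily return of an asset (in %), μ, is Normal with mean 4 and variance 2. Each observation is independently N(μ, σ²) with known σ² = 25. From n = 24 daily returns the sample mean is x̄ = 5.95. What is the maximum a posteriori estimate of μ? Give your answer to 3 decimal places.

μ̂_MAP = 5.282

n = 24, x̄ = 5.95.
For a Normal prior and Normal likelihood with known variance, the posterior is Normal; its mode equals its mean, the precision-weighted average.
Prior precision 1/σ₀² = 1/2 = 0.5; data precision n/σ² = 24/25 = 0.96.
μ̂ = (0.5·4 + 0.96·5.95) / (0.5 + 0.96) = 7.712/1.46 = 1928/365 ≈ 5.282.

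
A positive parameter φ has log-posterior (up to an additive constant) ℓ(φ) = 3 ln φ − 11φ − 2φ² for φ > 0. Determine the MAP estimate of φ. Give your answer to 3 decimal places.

φ̂_MAP = 0.250

ℓ'(φ) = 3/φ − 11 − 4φ. Setting this to zero and multiplying by φ: 4φ² + 11φ − 3 = 0.
φ = (−11 + √(11² + 4·4·3)) / (2·4) = (−11 + √169) / 8 = (−11 + 13)/8 = 1/4.
ℓ''(φ) = −3/φ² − 4 < 0, confirming a maximum.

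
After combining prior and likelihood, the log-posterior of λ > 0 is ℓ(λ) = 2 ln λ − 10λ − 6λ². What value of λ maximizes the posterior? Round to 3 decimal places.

ℓ'(λ) = 2/λ − 10 − 12λ. Setting this to zero and multiplying by λ: 12λ² + 10λ − 2 = 0.
λ = (−10 + √(10² + 4·12·2)) / (2·12) = (−10 + √196) / 24 = (−10 + 14)/24 = 1/6.
ℓ''(λ) = −2/λ² − 12 < 0, confirming a maximum.

λ̂_MAP = 0.167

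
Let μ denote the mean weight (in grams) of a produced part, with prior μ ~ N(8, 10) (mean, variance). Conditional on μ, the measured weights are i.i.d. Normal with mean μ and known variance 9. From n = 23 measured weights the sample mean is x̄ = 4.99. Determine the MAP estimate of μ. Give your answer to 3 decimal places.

μ̂_MAP = 5.103

n = 23, x̄ = 4.99.
For a Normal prior and Normal likelihood with known variance, the posterior is Normal; its mode equals its mean, the precision-weighted average.
Prior precision 1/σ₀² = 1/10 = 0.1; data precision n/σ² = 23/9.
μ̂ = (0.1·8 + (23/9)·4.99) / (0.1 + 23/9) = (12197/900)/(239/90) = 12197/2390 ≈ 5.103.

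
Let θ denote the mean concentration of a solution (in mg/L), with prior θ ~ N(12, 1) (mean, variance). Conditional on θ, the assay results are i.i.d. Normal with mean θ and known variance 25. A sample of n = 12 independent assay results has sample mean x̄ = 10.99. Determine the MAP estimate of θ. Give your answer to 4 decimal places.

θ̂_MAP = 11.6724

n = 12, x̄ = 10.99.
For a Normal prior and Normal likelihood with known variance, the posterior is Normal; its mode equals its mean, the precision-weighted average.
Prior precision 1/σ₀² = 1/1 = 1; data precision n/σ² = 12/25 = 0.48.
θ̂ = (1·12 + 0.48·10.99) / (1 + 0.48) = 17.2752/1.48 = 10797/925 ≈ 11.6724.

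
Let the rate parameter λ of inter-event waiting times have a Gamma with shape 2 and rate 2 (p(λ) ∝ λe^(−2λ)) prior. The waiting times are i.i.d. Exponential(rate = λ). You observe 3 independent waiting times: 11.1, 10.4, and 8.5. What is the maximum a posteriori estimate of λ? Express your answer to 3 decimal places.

λ̂_MAP = 0.125

The Exponential(rate=λ) likelihood is ∝ λ^n e^(−λΣtᵢ). Here n = 3 and Σtᵢ = 11.1 + 10.4 + 8.5 = 30.
Posterior ∝ λe^(−2λ) · λ^3e^(−30λ) = λ^4e^(−32λ), i.e. Gamma(5, 32).
Mode = (a−1)/b = 4/32 ≈ 0.125.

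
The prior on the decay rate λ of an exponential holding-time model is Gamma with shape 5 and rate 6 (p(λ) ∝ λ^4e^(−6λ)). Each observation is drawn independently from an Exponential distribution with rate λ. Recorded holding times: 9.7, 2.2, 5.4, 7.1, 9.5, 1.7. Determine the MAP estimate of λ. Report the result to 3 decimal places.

The Exponential(rate=λ) likelihood is ∝ λ^n e^(−λΣtᵢ). Here n = 6 and Σtᵢ = 9.7 + 2.2 + 5.4 + 7.1 + 9.5 + 1.7 = 35.6.
Posterior ∝ λ^4e^(−6λ) · λ^6e^(−35.6λ) = λ^10e^(−41.6λ), i.e. Gamma(11, 41.6).
Mode = (a−1)/b = 10/41.6 ≈ 0.240.

λ̂_MAP = 0.240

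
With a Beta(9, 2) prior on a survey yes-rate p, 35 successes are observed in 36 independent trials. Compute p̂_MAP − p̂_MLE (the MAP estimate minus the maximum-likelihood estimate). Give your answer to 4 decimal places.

MAP − MLE = -0.0167

Posterior is Beta(44, 3); MAP = (44−1)/(47−2) = 43/45 ≈ 0.95556.
MLE ignores the prior: p̂_MLE = k/n = 35/36 ≈ 0.97222.
Difference = 43/45 − 35/36 = -1/60 ≈ -0.0167.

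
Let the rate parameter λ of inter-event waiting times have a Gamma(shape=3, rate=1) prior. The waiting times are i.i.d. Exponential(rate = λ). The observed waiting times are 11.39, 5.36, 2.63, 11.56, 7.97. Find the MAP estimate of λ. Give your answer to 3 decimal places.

The Exponential(rate=λ) likelihood is ∝ λ^n e^(−λΣtᵢ). Here n = 5 and Σtᵢ = 11.39 + 5.36 + 2.63 + 11.56 + 7.97 = 38.91.
Posterior ∝ λ^2e^(−1λ) · λ^5e^(−38.91λ) = λ^7e^(−39.91λ), i.e. Gamma(8, 39.91).
Mode = (a−1)/b = 7/39.91 ≈ 0.175.

λ̂_MAP = 0.175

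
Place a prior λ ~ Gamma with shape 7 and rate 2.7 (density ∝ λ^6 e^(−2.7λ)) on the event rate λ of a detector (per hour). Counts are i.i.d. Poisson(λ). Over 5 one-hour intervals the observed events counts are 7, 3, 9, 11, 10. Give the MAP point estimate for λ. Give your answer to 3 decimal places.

Σxᵢ = 7+3+9+11+10 = 40, with n = 5.
Posterior ∝ λ^6e^(−2.7λ) · λ^40e^(−5λ) = λ^46e^(−7.7λ), i.e. Gamma(shape=47, rate=7.7).
The mode of a Gamma(a, b) with a ≥ 1 (shape–rate) is (a−1)/b = 46/7.7 ≈ 5.974.

λ̂_MAP = 5.974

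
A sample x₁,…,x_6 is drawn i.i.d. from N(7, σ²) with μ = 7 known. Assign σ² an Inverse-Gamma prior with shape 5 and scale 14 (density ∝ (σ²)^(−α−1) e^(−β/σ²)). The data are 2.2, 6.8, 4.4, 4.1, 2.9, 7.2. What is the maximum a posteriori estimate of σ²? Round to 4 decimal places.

σ̂²_MAP = 4.6167

Sum of squared deviations about the known mean: SS = (2.2−7)² + (6.8−7)² + (4.4−7)² + (4.1−7)² + (2.9−7)² + (7.2−7)² = 55.1.
The Normal likelihood contributes (σ²)^(−n/2) exp(−SS/(2σ²)), so the posterior is Inverse-Gamma(α + n/2, β + SS/2) = Inverse-Gamma(8, 41.55).
The mode of Inverse-Gamma(a, b) is b/(a+1) = 41.55/9 ≈ 4.6167.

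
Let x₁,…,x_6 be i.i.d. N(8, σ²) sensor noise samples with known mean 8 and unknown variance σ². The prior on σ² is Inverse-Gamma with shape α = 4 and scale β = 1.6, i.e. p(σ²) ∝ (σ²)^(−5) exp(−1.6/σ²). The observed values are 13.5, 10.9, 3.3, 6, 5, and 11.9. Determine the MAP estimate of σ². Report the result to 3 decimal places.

Sum of squared deviations about the known mean: SS = (13.5−8)² + (10.9−8)² + (3.3−8)² + (6−8)² + (5−8)² + (11.9−8)² = 88.96.
The Normal likelihood contributes (σ²)^(−n/2) exp(−SS/(2σ²)), so the posterior is Inverse-Gamma(α + n/2, β + SS/2) = Inverse-Gamma(7, 46.08).
The mode of Inverse-Gamma(a, b) is b/(a+1) = 46.08/8 ≈ 5.760.

σ̂²_MAP = 5.760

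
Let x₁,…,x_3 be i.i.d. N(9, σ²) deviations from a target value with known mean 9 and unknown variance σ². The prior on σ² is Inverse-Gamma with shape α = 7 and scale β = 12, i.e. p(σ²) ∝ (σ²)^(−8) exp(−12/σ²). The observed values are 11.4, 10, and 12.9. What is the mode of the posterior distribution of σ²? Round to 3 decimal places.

Sum of squared deviations about the known mean: SS = (11.4−9)² + (10−9)² + (12.9−9)² = 21.97.
The Normal likelihood contributes (σ²)^(−n/2) exp(−SS/(2σ²)), so the posterior is Inverse-Gamma(α + n/2, β + SS/2) = Inverse-Gamma(8.5, 22.985).
The mode of Inverse-Gamma(a, b) is b/(a+1) = 22.985/9.5 ≈ 2.419.

σ̂²_MAP = 2.419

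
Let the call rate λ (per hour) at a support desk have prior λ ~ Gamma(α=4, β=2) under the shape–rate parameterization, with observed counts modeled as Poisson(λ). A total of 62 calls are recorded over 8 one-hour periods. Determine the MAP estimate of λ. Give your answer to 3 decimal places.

λ̂_MAP = 6.500

Σxᵢ = 62, n = 8.
Posterior ∝ λ^3e^(−2λ) · λ^62e^(−8λ) = λ^65e^(−10λ), i.e. Gamma(shape=66, rate=10).
The mode of a Gamma(a, b) with a ≥ 1 (shape–rate) is (a−1)/b = 65/10 ≈ 6.500.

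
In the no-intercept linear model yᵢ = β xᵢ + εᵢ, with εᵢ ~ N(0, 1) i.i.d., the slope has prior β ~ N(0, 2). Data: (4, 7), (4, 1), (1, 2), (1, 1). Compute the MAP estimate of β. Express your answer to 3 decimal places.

β̂_MAP = 1.014

log p(β | y) = −Σ(yᵢ − βxᵢ)²/(2·1) − β²/(2·2) + const.
Setting the derivative to zero: Σxᵢ(yᵢ − βxᵢ)/1 − β/2 = 0, so β = Σxᵢyᵢ / (Σxᵢ² + σ²/τ²).
Σxᵢyᵢ = 4·7 + 4·1 + 1·2 + 1·1 = 35; Σxᵢ² = 34; σ²/τ² = 0.5.
β̂_MAP = 35 / (34 + 0.5) = 35/34.5 ≈ 1.014.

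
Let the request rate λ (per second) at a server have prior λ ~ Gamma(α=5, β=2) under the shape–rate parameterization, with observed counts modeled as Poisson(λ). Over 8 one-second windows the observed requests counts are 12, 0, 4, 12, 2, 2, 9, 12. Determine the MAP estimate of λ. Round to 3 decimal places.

Σxᵢ = 12+0+4+12+2+2+9+12 = 53, with n = 8.
Posterior ∝ λ^4e^(−2λ) · λ^53e^(−8λ) = λ^57e^(−10λ), i.e. Gamma(shape=58, rate=10).
The mode of a Gamma(a, b) with a ≥ 1 (shape–rate) is (a−1)/b = 57/10 ≈ 5.700.

λ̂_MAP = 5.700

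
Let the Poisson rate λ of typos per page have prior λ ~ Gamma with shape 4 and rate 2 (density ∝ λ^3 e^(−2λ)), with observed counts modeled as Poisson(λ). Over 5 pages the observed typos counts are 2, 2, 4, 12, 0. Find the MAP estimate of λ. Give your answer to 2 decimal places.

λ̂_MAP = 3.29

Σxᵢ = 2+2+4+12+0 = 20, with n = 5.
Posterior ∝ λ^3e^(−2λ) · λ^20e^(−5λ) = λ^23e^(−7λ), i.e. Gamma(shape=24, rate=7).
The mode of a Gamma(a, b) with a ≥ 1 (shape–rate) is (a−1)/b = 23/7 ≈ 3.29.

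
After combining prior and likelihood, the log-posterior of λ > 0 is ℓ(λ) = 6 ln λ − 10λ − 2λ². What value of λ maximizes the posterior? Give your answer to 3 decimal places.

ℓ'(λ) = 6/λ − 10 − 4λ. Setting this to zero and multiplying by λ: 4λ² + 10λ − 6 = 0.
λ = (−10 + √(10² + 4·4·6)) / (2·4) = (−10 + √196) / 8 = (−10 + 14)/8 = 1/2.
ℓ''(λ) = −6/λ² − 4 < 0, confirming a maximum.

λ̂_MAP = 0.500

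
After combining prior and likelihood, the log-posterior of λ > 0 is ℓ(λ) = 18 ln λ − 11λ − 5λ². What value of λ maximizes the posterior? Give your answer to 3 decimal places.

λ̂_MAP = 0.900

ℓ'(λ) = 18/λ − 11 − 10λ. Setting this to zero and multiplying by λ: 10λ² + 11λ − 18 = 0.
λ = (−11 + √(11² + 4·10·18)) / (2·10) = (−11 + √841) / 20 = (−11 + 29)/20 = 9/10.
ℓ''(λ) = −18/λ² − 10 < 0, confirming a maximum.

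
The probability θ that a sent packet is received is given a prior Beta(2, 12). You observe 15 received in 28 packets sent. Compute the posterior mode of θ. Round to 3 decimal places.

Prior: Beta(2, 12).
Data: 15 successes in 28 trials. The binomial likelihood contributes θ^15(1−θ)^13, so the posterior is Beta(2+15, 12+13) = Beta(17, 25).
For Beta(a, b) with a, b > 1 the mode is (a−1)/(a+b−2) = 16/40 ≈ 0.400.

θ̂_MAP = 0.400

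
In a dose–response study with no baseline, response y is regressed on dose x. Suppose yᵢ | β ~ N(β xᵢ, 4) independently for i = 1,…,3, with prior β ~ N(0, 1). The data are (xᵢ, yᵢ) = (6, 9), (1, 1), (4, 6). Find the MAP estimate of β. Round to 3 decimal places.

log p(β | y) = −Σ(yᵢ − βxᵢ)²/(2·4) − β²/(2·1) + const.
Setting the derivative to zero: Σxᵢ(yᵢ − βxᵢ)/4 − β/1 = 0, so β = Σxᵢyᵢ / (Σxᵢ² + σ²/τ²).
Σxᵢyᵢ = 6·9 + 1·1 + 4·6 = 79; Σxᵢ² = 53; σ²/τ² = 4.
β̂_MAP = 79 / (53 + 4) = 79/57 ≈ 1.386.

β̂_MAP = 1.386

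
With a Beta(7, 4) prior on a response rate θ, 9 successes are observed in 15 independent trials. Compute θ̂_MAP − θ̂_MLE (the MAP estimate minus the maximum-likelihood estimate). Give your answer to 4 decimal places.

Posterior is Beta(16, 10); MAP = (16−1)/(26−2) = 15/24 ≈ 0.62500.
MLE ignores the prior: θ̂_MLE = k/n = 9/15 ≈ 0.60000.
Difference = 15/24 − 9/15 = 1/40 ≈ 0.0250.

MAP − MLE = 0.0250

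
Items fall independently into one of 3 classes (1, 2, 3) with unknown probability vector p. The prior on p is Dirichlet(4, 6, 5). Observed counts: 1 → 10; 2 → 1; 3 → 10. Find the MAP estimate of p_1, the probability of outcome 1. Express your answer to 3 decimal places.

The posterior is Dirichlet(αᵢ + nᵢ) = Dirichlet(14, 7, 15).
For a Dirichlet(a₁,…,a_K) with all aᵢ > 1, the mode has j-th component (aⱼ − 1)/(Σaᵢ − K).
Here Σaᵢ = 36 and K = 3, so p_1 = (14 − 1)/(36 − 3) = 13/33 ≈ 0.394.

MAP estimate: 0.394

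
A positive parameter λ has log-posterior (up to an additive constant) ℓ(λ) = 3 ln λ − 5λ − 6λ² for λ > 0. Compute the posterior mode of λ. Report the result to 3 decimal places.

λ̂_MAP = 0.333

ℓ'(λ) = 3/λ − 5 − 12λ. Setting this to zero and multiplying by λ: 12λ² + 5λ − 3 = 0.
λ = (−5 + √(5² + 4·12·3)) / (2·12) = (−5 + √169) / 24 = (−5 + 13)/24 = 1/3.
ℓ''(λ) = −3/λ² − 12 < 0, confirming a maximum.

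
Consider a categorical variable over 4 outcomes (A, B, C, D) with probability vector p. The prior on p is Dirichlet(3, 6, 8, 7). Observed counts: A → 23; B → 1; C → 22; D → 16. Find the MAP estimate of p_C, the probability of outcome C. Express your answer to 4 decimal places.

MAP estimate of p_C = 0.3537

The posterior is Dirichlet(αᵢ + nᵢ) = Dirichlet(26, 7, 30, 23).
For a Dirichlet(a₁,…,a_K) with all aᵢ > 1, the mode has j-th component (aⱼ − 1)/(Σaᵢ − K).
Here Σaᵢ = 86 and K = 4, so p_C = (30 − 1)/(86 − 4) = 29/82 ≈ 0.3537.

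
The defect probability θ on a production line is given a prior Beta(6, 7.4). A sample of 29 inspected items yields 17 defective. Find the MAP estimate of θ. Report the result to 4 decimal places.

θ̂_MAP = 0.5446

Prior: Beta(6, 7.4).
Data: 17 successes in 29 trials. The binomial likelihood contributes θ^17(1−θ)^12, so the posterior is Beta(6+17, 7.4+12) = Beta(23, 19.4).
For Beta(a, b) with a, b > 1 the mode is (a−1)/(a+b−2) = 22/40.4 ≈ 0.5446.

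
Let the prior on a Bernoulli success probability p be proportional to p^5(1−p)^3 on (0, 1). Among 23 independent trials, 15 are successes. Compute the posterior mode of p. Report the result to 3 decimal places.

The prior density ∝ p^5(1−p)^3 is the kernel of Beta(6, 4).
Data: 15 successes in 23 trials. The binomial likelihood contributes p^15(1−p)^8, so the posterior is Beta(6+15, 4+8) = Beta(21, 12).
For Beta(a, b) with a, b > 1 the mode is (a−1)/(a+b−2) = 20/31 ≈ 0.645.

p̂_MAP = 0.645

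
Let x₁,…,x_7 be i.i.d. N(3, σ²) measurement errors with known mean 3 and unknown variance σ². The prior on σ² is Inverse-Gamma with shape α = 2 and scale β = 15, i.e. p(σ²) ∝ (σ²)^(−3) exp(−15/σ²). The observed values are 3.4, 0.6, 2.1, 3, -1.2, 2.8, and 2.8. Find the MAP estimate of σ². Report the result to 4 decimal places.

Sum of squared deviations about the known mean: SS = (3.4−3)² + (0.6−3)² + (2.1−3)² + (3−3)² + (-1.2−3)² + (2.8−3)² + (2.8−3)² = 24.45.
The Normal likelihood contributes (σ²)^(−n/2) exp(−SS/(2σ²)), so the posterior is Inverse-Gamma(α + n/2, β + SS/2) = Inverse-Gamma(5.5, 27.225).
The mode of Inverse-Gamma(a, b) is b/(a+1) = 27.225/6.5 ≈ 4.1885.

σ̂²_MAP = 4.1885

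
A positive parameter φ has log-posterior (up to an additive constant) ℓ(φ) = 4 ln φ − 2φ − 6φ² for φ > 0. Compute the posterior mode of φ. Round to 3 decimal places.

φ̂_MAP = 0.500

ℓ'(φ) = 4/φ − 2 − 12φ. Setting this to zero and multiplying by φ: 12φ² + 2φ − 4 = 0.
φ = (−2 + √(2² + 4·12·4)) / (2·12) = (−2 + √196) / 24 = (−2 + 14)/24 = 1/2.
ℓ''(φ) = −4/φ² − 12 < 0, confirming a maximum.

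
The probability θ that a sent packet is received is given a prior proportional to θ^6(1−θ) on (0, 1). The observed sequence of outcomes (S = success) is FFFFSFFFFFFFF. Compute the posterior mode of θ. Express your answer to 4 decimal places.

The prior density ∝ θ^6(1−θ)^1 is the kernel of Beta(7, 2).
Data: 1 success in 13 trials (from the sequence). The binomial likelihood contributes θ(1−θ)^12, so the posterior is Beta(7+1, 2+12) = Beta(8, 14).
For Beta(a, b) with a, b > 1 the mode is (a−1)/(a+b−2) = 7/20 ≈ 0.3500.

θ̂_MAP = 0.3500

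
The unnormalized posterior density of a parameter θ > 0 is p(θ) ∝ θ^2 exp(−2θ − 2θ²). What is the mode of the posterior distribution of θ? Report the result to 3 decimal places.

θ̂_MAP = 0.500

ℓ'(θ) = 2/θ − 2 − 4θ. Setting this to zero and multiplying by θ: 4θ² + 2θ − 2 = 0.
θ = (−2 + √(2² + 4·4·2)) / (2·4) = (−2 + √36) / 8 = (−2 + 6)/8 = 1/2.
ℓ''(θ) = −2/θ² − 4 < 0, confirming a maximum.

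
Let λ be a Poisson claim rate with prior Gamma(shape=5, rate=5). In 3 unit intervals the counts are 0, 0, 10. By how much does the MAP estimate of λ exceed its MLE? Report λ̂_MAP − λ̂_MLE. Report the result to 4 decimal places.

MAP − MLE = -1.5833

Σxᵢ = 10. Posterior is Gamma(15, 8); MAP = (15−1)/8 = 14/8 ≈ 1.75000.
MLE = x̄ = 10/3 ≈ 3.33333.
Difference = 14/8 − 10/3 = -19/12 ≈ -1.5833.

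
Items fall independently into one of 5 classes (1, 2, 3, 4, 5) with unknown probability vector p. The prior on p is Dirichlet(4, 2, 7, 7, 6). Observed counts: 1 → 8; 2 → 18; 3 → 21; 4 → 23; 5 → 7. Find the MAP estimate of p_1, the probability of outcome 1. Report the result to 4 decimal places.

The posterior is Dirichlet(αᵢ + nᵢ) = Dirichlet(12, 20, 28, 30, 13).
For a Dirichlet(a₁,…,a_K) with all aᵢ > 1, the mode has j-th component (aⱼ − 1)/(Σaᵢ − K).
Here Σaᵢ = 103 and K = 5, so p_1 = (12 − 1)/(103 − 5) = 11/98 ≈ 0.1122.

MAP estimate: 0.1122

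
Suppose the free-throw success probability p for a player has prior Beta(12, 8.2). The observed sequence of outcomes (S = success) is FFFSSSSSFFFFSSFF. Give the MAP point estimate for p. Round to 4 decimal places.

p̂_MAP = 0.5263

Prior: Beta(12, 8.2).
Data: 7 successes in 16 trials (from the sequence). The binomial likelihood contributes p^7(1−p)^9, so the posterior is Beta(12+7, 8.2+9) = Beta(19, 17.2).
For Beta(a, b) with a, b > 1 the mode is (a−1)/(a+b−2) = 18/34.2 ≈ 0.5263.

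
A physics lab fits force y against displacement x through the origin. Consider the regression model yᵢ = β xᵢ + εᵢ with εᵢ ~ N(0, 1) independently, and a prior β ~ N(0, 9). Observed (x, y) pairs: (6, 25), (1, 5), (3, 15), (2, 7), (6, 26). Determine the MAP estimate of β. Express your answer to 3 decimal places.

β̂_MAP = 4.297

log p(β | y) = −Σ(yᵢ − βxᵢ)²/(2·1) − β²/(2·9) + const.
Setting the derivative to zero: Σxᵢ(yᵢ − βxᵢ)/1 − β/9 = 0, so β = Σxᵢyᵢ / (Σxᵢ² + σ²/τ²).
Σxᵢyᵢ = 6·25 + 1·5 + 3·15 + 2·7 + 6·26 = 370; Σxᵢ² = 86; σ²/τ² = 1/9.
β̂_MAP = 370 / (86 + 1/9) = 370/(775/9) = 666/155 ≈ 4.297.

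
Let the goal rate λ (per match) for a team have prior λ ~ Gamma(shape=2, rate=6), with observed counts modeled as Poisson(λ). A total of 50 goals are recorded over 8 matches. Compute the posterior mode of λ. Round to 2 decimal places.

Σxᵢ = 50, n = 8.
Posterior ∝ λe^(−6λ) · λ^50e^(−8λ) = λ^51e^(−14λ), i.e. Gamma(shape=52, rate=14).
The mode of a Gamma(a, b) with a ≥ 1 (shape–rate) is (a−1)/b = 51/14 ≈ 3.64.

λ̂_MAP = 3.64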